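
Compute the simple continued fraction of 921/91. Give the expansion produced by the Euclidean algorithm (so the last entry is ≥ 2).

[10; 8, 3, 1, 2]

921 = 10*91 + 11
91 = 8*11 + 3
11 = 3*3 + 2
3 = 1*2 + 1
2 = 2*1 + 0  (stop)
So 921/91 = [10; 8, 3, 1, 2].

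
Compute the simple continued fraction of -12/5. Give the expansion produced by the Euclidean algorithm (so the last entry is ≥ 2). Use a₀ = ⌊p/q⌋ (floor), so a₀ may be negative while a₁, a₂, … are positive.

[-3; 1, 1, 2]

-12 = -3·5 + 3
5 = 1·3 + 2
3 = 1·2 + 1
2 = 2·1 + 0  (stop)
So -12/5 = [-3; 1, 1, 2].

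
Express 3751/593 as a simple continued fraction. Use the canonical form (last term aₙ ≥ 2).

[6; 3, 13, 1, 3, 1, 2]

3751 = 6×593 + 193
593 = 3×193 + 14
193 = 13×14 + 11
14 = 1×11 + 3
11 = 3×3 + 2
3 = 1×2 + 1
2 = 2×1 + 0  (stop)
So 3751/593 = [6; 3, 13, 1, 3, 1, 2].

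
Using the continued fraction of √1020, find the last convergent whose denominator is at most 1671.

32672/1023

√1020 = [31; 1, 14, 1, 62, …] (period length 4).
Convergents:
  p_0/q_0 = 31/1
  p_1/q_1 = 32/1
  p_2/q_2 = 479/15
  p_3/q_3 = 511/16
  p_4/q_4 = 32161/1007
  p_5/q_5 = 32672/1023
  p_6/q_6 = 489569/15329
q_5 = 1023 ≤ 1671 < 15329 = q_6, so the answer is 32672/1023.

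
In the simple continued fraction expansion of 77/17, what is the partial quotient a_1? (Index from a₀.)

1

77 = 4·17 + 9   →  a_0 = 4
17 = 1·9 + 8   →  a_1 = 1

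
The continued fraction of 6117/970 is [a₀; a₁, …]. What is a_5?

6

6117 = 6·970 + 297   →  a_0 = 6
970 = 3·297 + 79   →  a_1 = 3
297 = 3·79 + 60   →  a_2 = 3
79 = 1·60 + 19   →  a_3 = 1
60 = 3·19 + 3   →  a_4 = 3
19 = 6·3 + 1   →  a_5 = 6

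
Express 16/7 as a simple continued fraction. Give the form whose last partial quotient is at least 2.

[2; 3, 2]

16 = 2×7 + 2
7 = 3×2 + 1
2 = 2×1 + 0  (stop)
So 16/7 = [2; 3, 2].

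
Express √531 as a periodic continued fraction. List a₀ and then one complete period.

a₀ = ⌊√531⌋ = 23.
With m₀=0, d₀=1 and mₖ₊₁ = dₖaₖ − mₖ, dₖ₊₁ = (n − mₖ₊₁²)/dₖ, aₖ₊₁ = ⌊(a₀+mₖ₊₁)/dₖ₊₁⌋:
  k=1: m=23, d=2, a=23
  k=2: m=23, d=1, a=46
d=1 and a=2a₀=46 at k=2, so the next step gives (m, d) = (23, 2) again — its k=1 value — and the period has length 2.

[23; 23, 46]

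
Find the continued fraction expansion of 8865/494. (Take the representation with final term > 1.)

8865 = 17*494 + 467
494 = 1*467 + 27
467 = 17*27 + 8
27 = 3*8 + 3
8 = 2*3 + 2
3 = 1*2 + 1
2 = 2*1 + 0  (stop)
So 8865/494 = [17; 1, 17, 3, 2, 1, 2].

[17; 1, 17, 3, 2, 1, 2]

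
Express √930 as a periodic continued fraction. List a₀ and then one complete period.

[30; 2, 60]

a₀ = ⌊√930⌋ = 30.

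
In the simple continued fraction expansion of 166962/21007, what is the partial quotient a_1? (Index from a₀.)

166962 = 7·21007 + 19913   →  a_0 = 7
21007 = 1·19913 + 1094   →  a_1 = 1

1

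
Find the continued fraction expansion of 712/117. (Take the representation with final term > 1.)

712 = 6*117 + 10
117 = 11*10 + 7
10 = 1*7 + 3
7 = 2*3 + 1
3 = 3*1 + 0  (stop)
So 712/117 = [6; 11, 1, 2, 3].

[6; 11, 1, 2, 3]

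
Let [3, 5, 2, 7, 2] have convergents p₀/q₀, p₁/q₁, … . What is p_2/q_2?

Using pₖ = aₖpₖ₋₁ + pₖ₋₂, qₖ = aₖqₖ₋₁ + qₖ₋₂ (with p₋₁=1, p₋₂=0, q₋₁=0, q₋₂=1):
  k=0: a=3, p=3, q=1
  k=1: a=5, p=16, q=5
  k=2: a=2, p=35, q=11

35/11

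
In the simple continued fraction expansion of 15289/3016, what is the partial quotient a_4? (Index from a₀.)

9

15289 = 5·3016 + 209   →  a_0 = 5
3016 = 14·209 + 90   →  a_1 = 14
209 = 2·90 + 29   →  a_2 = 2
90 = 3·29 + 3   →  a_3 = 3
29 = 9·3 + 2   →  a_4 = 9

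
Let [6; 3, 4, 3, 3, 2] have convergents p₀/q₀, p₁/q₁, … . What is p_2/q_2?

Using pₖ = aₖpₖ₋₁ + pₖ₋₂, qₖ = aₖqₖ₋₁ + qₖ₋₂ (with p₋₁=1, p₋₂=0, q₋₁=0, q₋₂=1):
  k=0: a=6, p=6, q=1
  k=1: a=3, p=19, q=3
  k=2: a=4, p=82, q=13

82/13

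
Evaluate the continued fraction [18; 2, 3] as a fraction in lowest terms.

Using pₖ = aₖpₖ₋₁ + pₖ₋₂ and qₖ = aₖqₖ₋₁ + qₖ₋₂:
  k=0: a=18, p=18, q=1
  k=1: a=2, p=37, q=2
  k=2: a=3, p=129, q=7

129/7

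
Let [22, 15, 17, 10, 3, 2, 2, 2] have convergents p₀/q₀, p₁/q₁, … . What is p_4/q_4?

Using pₖ = aₖpₖ₋₁ + pₖ₋₂, qₖ = aₖqₖ₋₁ + qₖ₋₂ (with p₋₁=1, p₋₂=0, q₋₁=0, q₋₂=1):
  k=0: a=22, p=22, q=1
  k=1: a=15, p=331, q=15
  k=2: a=17, p=5649, q=256
  k=3: a=10, p=56821, q=2575
  k=4: a=3, p=176112, q=7981

176112/7981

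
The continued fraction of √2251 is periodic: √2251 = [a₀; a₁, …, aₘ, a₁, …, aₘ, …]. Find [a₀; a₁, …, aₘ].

[47; 2, 4, 47, 4, 2, 94]

a₀ = ⌊√2251⌋ = 47.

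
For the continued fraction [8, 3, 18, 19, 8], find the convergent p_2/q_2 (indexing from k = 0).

458/55

Using pₖ = aₖpₖ₋₁ + pₖ₋₂, qₖ = aₖqₖ₋₁ + qₖ₋₂ (with p₋₁=1, p₋₂=0, q₋₁=0, q₋₂=1):
  k=0: a=8, p=8, q=1
  k=1: a=3, p=25, q=3
  k=2: a=18, p=458, q=55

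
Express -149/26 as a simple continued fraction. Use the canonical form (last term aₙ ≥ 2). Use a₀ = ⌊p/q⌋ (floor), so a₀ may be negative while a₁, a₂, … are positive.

-149 = -6·26 + 7
26 = 3·7 + 5
7 = 1·5 + 2
5 = 2·2 + 1
2 = 2·1 + 0  (stop)
So -149/26 = [-6; 3, 1, 2, 2].

[-6; 3, 1, 2, 2]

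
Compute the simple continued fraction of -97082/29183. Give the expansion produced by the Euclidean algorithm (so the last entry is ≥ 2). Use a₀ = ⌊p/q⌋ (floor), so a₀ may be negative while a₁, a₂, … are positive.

-97082 = -4*29183 + 19650
29183 = 1*19650 + 9533
19650 = 2*9533 + 584
9533 = 16*584 + 189
584 = 3*189 + 17
189 = 11*17 + 2
17 = 8*2 + 1
2 = 2*1 + 0  (stop)
So -97082/29183 = [-4; 1, 2, 16, 3, 11, 8, 2].

[-4; 1, 2, 16, 3, 11, 8, 2]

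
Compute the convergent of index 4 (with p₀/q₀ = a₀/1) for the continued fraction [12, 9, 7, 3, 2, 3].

5643/466

Using pₖ = aₖpₖ₋₁ + pₖ₋₂, qₖ = aₖqₖ₋₁ + qₖ₋₂ (with p₋₁=1, p₋₂=0, q₋₁=0, q₋₂=1):
  k=0: a=12, p=12, q=1
  k=1: a=9, p=109, q=9
  k=2: a=7, p=775, q=64
  k=3: a=3, p=2434, q=201
  k=4: a=2, p=5643, q=466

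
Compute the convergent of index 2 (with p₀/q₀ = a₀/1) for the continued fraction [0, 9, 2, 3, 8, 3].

Using pₖ = aₖpₖ₋₁ + pₖ₋₂, qₖ = aₖqₖ₋₁ + qₖ₋₂ (with p₋₁=1, p₋₂=0, q₋₁=0, q₋₂=1):
  k=0: a=0, p=0, q=1
  k=1: a=9, p=1, q=9
  k=2: a=2, p=2, q=19

2/19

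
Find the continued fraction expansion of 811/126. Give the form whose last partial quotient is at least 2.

[6; 2, 3, 2, 3, 2]

811 = 6*126 + 55
126 = 2*55 + 16
55 = 3*16 + 7
16 = 2*7 + 2
7 = 3*2 + 1
2 = 2*1 + 0  (stop)
So 811/126 = [6; 2, 3, 2, 3, 2].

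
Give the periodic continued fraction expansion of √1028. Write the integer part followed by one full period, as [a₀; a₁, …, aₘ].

[32; 16, 64]

a₀ = ⌊√1028⌋ = 32.
With m₀=0, d₀=1 and mₖ₊₁ = dₖaₖ − mₖ, dₖ₊₁ = (n − mₖ₊₁²)/dₖ, aₖ₊₁ = ⌊(a₀+mₖ₊₁)/dₖ₊₁⌋:
  k=1: m=32, d=4, a=16
  k=2: m=32, d=1, a=64
d=1 and a=2a₀=64 at k=2, so the next step gives (m, d) = (32, 4) again — its k=1 value — and the period has length 2.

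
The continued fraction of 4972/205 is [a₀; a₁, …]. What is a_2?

1

4972 = 24·205 + 52   →  a_0 = 24
205 = 3·52 + 49   →  a_1 = 3
52 = 1·49 + 3   →  a_2 = 1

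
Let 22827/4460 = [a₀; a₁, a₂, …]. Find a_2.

2

22827 = 5·4460 + 527   →  a_0 = 5
4460 = 8·527 + 244   →  a_1 = 8
527 = 2·244 + 39   →  a_2 = 2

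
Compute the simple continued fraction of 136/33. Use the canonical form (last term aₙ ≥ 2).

[4; 8, 4]

136 = 4×33 + 4
33 = 8×4 + 1
4 = 4×1 + 0  (stop)
So 136/33 = [4; 8, 4].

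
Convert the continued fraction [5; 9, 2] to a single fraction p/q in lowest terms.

97/19

Using pₖ = aₖpₖ₋₁ + pₖ₋₂ and qₖ = aₖqₖ₋₁ + qₖ₋₂:
  k=0: a=5, p=5, q=1
  k=1: a=9, p=46, q=9
  k=2: a=2, p=97, q=19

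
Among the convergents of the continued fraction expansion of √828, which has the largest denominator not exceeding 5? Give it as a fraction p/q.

115/4

√828 = [28; 1, 3, 2, 3, 1, 56, …] (period length 6).
Convergents:
  p_0/q_0 = 28/1
  p_1/q_1 = 29/1
  p_2/q_2 = 115/4
  p_3/q_3 = 259/9
q_2 = 4 ≤ 5 < 9 = q_3, so the answer is 115/4.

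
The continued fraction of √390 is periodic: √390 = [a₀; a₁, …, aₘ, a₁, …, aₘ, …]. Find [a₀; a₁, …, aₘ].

[19; 1, 2, 1, 38]

a₀ = ⌊√390⌋ = 19.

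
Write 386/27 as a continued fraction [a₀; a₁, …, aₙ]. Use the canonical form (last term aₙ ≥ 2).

[14; 3, 2, 1, 2]

386 = 14·27 + 8
27 = 3·8 + 3
8 = 2·3 + 2
3 = 1·2 + 1
2 = 2·1 + 0  (stop)
So 386/27 = [14; 3, 2, 1, 2].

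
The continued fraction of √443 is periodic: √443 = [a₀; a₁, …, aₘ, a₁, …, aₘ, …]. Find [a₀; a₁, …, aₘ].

[21; 21, 42]

a₀ = ⌊√443⌋ = 21.
With m₀=0, d₀=1 and mₖ₊₁ = dₖaₖ − mₖ, dₖ₊₁ = (n − mₖ₊₁²)/dₖ, aₖ₊₁ = ⌊(a₀+mₖ₊₁)/dₖ₊₁⌋:
  k=1: m=21, d=2, a=21
  k=2: m=21, d=1, a=42
d=1 and a=2a₀=42 at k=2, so the next step gives (m, d) = (21, 2) again — its k=1 value — and the period has length 2.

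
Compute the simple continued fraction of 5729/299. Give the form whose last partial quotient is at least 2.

5729 = 19×299 + 48
299 = 6×48 + 11
48 = 4×11 + 4
11 = 2×4 + 3
4 = 1×3 + 1
3 = 3×1 + 0  (stop)
So 5729/299 = [19; 6, 4, 2, 1, 3].

[19; 6, 4, 2, 1, 3]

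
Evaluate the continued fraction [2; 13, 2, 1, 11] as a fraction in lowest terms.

969/467

Using pₖ = aₖpₖ₋₁ + pₖ₋₂ and qₖ = aₖqₖ₋₁ + qₖ₋₂:
  k=0: a=2, p=2, q=1
  k=1: a=13, p=27, q=13
  k=2: a=2, p=56, q=27
  k=3: a=1, p=83, q=40
  k=4: a=11, p=969, q=467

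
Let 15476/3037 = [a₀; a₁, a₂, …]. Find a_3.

3

15476 = 5·3037 + 291   →  a_0 = 5
3037 = 10·291 + 127   →  a_1 = 10
291 = 2·127 + 37   →  a_2 = 2
127 = 3·37 + 16   →  a_3 = 3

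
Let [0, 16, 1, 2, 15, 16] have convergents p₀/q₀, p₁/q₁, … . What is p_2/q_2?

1/17

Using pₖ = aₖpₖ₋₁ + pₖ₋₂, qₖ = aₖqₖ₋₁ + qₖ₋₂ (with p₋₁=1, p₋₂=0, q₋₁=0, q₋₂=1):
  k=0: a=0, p=0, q=1
  k=1: a=16, p=1, q=16
  k=2: a=1, p=1, q=17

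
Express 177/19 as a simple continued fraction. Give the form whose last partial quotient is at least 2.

[9; 3, 6]

177 = 9*19 + 6
19 = 3*6 + 1
6 = 6*1 + 0  (stop)
So 177/19 = [9; 3, 6].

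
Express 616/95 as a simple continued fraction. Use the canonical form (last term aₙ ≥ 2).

[6; 2, 15, 3]

616 = 6·95 + 46
95 = 2·46 + 3
46 = 15·3 + 1
3 = 3·1 + 0  (stop)
So 616/95 = [6; 2, 15, 3].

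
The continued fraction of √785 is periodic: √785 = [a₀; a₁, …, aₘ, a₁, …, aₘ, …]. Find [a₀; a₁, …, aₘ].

a₀ = ⌊√785⌋ = 28.
With m₀=0, d₀=1 and mₖ₊₁ = dₖaₖ − mₖ, dₖ₊₁ = (n − mₖ₊₁²)/dₖ, aₖ₊₁ = ⌊(a₀+mₖ₊₁)/dₖ₊₁⌋:
  k=1: m=28, d=1, a=56
d=1 and a=2a₀=56 at k=1, so the next step gives (m, d) = (28, 1) again — its k=1 value — and the period has length 1.

[28; 56]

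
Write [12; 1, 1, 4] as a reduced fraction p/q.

Using pₖ = aₖpₖ₋₁ + pₖ₋₂ and qₖ = aₖqₖ₋₁ + qₖ₋₂:
  k=0: a=12, p=12, q=1
  k=1: a=1, p=13, q=1
  k=2: a=1, p=25, q=2
  k=3: a=4, p=113, q=9

113/9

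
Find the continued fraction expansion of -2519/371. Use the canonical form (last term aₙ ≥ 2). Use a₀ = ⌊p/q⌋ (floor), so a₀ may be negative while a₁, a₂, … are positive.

[-7; 4, 1, 3, 9, 2]

-2519 = -7·371 + 78
371 = 4·78 + 59
78 = 1·59 + 19
59 = 3·19 + 2
19 = 9·2 + 1
2 = 2·1 + 0  (stop)
So -2519/371 = [-7; 4, 1, 3, 9, 2].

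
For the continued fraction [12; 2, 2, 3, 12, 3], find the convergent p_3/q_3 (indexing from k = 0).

211/17

Using pₖ = aₖpₖ₋₁ + pₖ₋₂, qₖ = aₖqₖ₋₁ + qₖ₋₂ (with p₋₁=1, p₋₂=0, q₋₁=0, q₋₂=1):
  k=0: a=12, p=12, q=1
  k=1: a=2, p=25, q=2
  k=2: a=2, p=62, q=5
  k=3: a=3, p=211, q=17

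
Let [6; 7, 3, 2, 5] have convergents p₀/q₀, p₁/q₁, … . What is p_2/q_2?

135/22

Using pₖ = aₖpₖ₋₁ + pₖ₋₂, qₖ = aₖqₖ₋₁ + qₖ₋₂ (with p₋₁=1, p₋₂=0, q₋₁=0, q₋₂=1):
  k=0: a=6, p=6, q=1
  k=1: a=7, p=43, q=7
  k=2: a=3, p=135, q=22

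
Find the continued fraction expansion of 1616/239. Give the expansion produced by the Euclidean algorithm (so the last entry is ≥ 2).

[6; 1, 3, 5, 5, 2]

1616 = 6*239 + 182
239 = 1*182 + 57
182 = 3*57 + 11
57 = 5*11 + 2
11 = 5*2 + 1
2 = 2*1 + 0  (stop)
So 1616/239 = [6; 1, 3, 5, 5, 2].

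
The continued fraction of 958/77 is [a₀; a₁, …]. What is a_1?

2

958 = 12·77 + 34   →  a_0 = 12
77 = 2·34 + 9   →  a_1 = 2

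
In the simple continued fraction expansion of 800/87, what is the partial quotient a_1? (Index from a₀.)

5

800 = 9·87 + 17   →  a_0 = 9
87 = 5·17 + 2   →  a_1 = 5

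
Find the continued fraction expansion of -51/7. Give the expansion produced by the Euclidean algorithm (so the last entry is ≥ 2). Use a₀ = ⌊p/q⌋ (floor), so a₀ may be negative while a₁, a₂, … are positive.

[-8; 1, 2, 2]

-51 = -8*7 + 5
7 = 1*5 + 2
5 = 2*2 + 1
2 = 2*1 + 0  (stop)
So -51/7 = [-8; 1, 2, 2].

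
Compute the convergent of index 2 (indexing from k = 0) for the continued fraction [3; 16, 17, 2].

Using pₖ = aₖpₖ₋₁ + pₖ₋₂, qₖ = aₖqₖ₋₁ + qₖ₋₂ (with p₋₁=1, p₋₂=0, q₋₁=0, q₋₂=1):
  k=0: a=3, p=3, q=1
  k=1: a=16, p=49, q=16
  k=2: a=17, p=836, q=273

836/273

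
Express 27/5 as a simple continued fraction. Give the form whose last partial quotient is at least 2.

[5; 2, 2]

27 = 5*5 + 2
5 = 2*2 + 1
2 = 2*1 + 0  (stop)
So 27/5 = [5; 2, 2].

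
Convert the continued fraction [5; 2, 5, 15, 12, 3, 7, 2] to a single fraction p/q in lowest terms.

Fold from the inside: start with 2/1.
  7 + 1/2 = 15/2
  3 + 2/15 = 47/15
  12 + 15/47 = 579/47
  15 + 47/579 = 8732/579
  5 + 579/8732 = 44239/8732
  2 + 8732/44239 = 97210/44239
  5 + 44239/97210 = 530289/97210

530289/97210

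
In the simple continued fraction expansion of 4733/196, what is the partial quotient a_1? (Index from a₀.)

6

4733 = 24·196 + 29   →  a_0 = 24
196 = 6·29 + 22   →  a_1 = 6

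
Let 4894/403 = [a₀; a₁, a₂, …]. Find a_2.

4894 = 12·403 + 58   →  a_0 = 12
403 = 6·58 + 55   →  a_1 = 6
58 = 1·55 + 3   →  a_2 = 1

1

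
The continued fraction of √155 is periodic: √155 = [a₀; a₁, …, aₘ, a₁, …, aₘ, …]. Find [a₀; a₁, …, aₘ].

[12; 2, 4, 2, 24]

a₀ = ⌊√155⌋ = 12.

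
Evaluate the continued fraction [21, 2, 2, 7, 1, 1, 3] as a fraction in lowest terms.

5972/279

Using pₖ = aₖpₖ₋₁ + pₖ₋₂ and qₖ = aₖqₖ₋₁ + qₖ₋₂:
  k=0: a=21, p=21, q=1
  k=1: a=2, p=43, q=2
  k=2: a=2, p=107, q=5
  k=3: a=7, p=792, q=37
  k=4: a=1, p=899, q=42
  k=5: a=1, p=1691, q=79
  k=6: a=3, p=5972, q=279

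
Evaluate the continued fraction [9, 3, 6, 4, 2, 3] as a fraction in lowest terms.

Fold from the inside: start with 3/1.
  2 + 1/3 = 7/3
  4 + 3/7 = 31/7
  6 + 7/31 = 193/31
  3 + 31/193 = 610/193
  9 + 193/610 = 5683/610

5683/610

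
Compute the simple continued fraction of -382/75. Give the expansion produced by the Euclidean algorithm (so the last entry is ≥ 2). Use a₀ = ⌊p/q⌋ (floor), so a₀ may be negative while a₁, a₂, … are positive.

-382 = -6*75 + 68
75 = 1*68 + 7
68 = 9*7 + 5
7 = 1*5 + 2
5 = 2*2 + 1
2 = 2*1 + 0  (stop)
So -382/75 = [-6; 1, 9, 1, 2, 2].

[-6; 1, 9, 1, 2, 2]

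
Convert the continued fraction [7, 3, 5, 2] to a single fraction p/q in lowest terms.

Fold from the inside: start with 2/1.
  5 + 1/2 = 11/2
  3 + 2/11 = 35/11
  7 + 11/35 = 256/35

256/35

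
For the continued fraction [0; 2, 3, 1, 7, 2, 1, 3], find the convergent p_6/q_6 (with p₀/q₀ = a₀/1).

97/219

Using pₖ = aₖpₖ₋₁ + pₖ₋₂, qₖ = aₖqₖ₋₁ + qₖ₋₂ (with p₋₁=1, p₋₂=0, q₋₁=0, q₋₂=1):
  k=0: a=0, p=0, q=1
  k=1: a=2, p=1, q=2
  k=2: a=3, p=3, q=7
  k=3: a=1, p=4, q=9
  k=4: a=7, p=31, q=70
  k=5: a=2, p=66, q=149
  k=6: a=1, p=97, q=219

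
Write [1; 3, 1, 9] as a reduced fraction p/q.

49/39

Fold from the inside: start with 9/1.
  1 + 1/9 = 10/9
  3 + 9/10 = 39/10
  1 + 10/39 = 49/39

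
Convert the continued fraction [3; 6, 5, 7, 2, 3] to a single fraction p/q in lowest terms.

5229/1654

Fold from the inside: start with 3/1.
  2 + 1/3 = 7/3
  7 + 3/7 = 52/7
  5 + 7/52 = 267/52
  6 + 52/267 = 1654/267
  3 + 267/1654 = 5229/1654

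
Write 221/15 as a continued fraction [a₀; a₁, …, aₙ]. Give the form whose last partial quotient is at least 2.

221 = 14×15 + 11
15 = 1×11 + 4
11 = 2×4 + 3
4 = 1×3 + 1
3 = 3×1 + 0  (stop)
So 221/15 = [14; 1, 2, 1, 3].

[14; 1, 2, 1, 3]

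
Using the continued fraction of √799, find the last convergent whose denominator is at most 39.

√799 = [28; 3, 1, 3, 56, …] (period length 4).
Convergents:
  p_0/q_0 = 28/1
  p_1/q_1 = 85/3
  p_2/q_2 = 113/4
  p_3/q_3 = 424/15
  p_4/q_4 = 23857/844
q_3 = 15 ≤ 39 < 844 = q_4, so the answer is 424/15.

424/15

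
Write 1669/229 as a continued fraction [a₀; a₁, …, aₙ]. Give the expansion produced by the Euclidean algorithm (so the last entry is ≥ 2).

1669 = 7·229 + 66
229 = 3·66 + 31
66 = 2·31 + 4
31 = 7·4 + 3
4 = 1·3 + 1
3 = 3·1 + 0  (stop)
So 1669/229 = [7; 3, 2, 7, 1, 3].

[7; 3, 2, 7, 1, 3]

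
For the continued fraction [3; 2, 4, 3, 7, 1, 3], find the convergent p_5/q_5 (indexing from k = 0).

Using pₖ = aₖpₖ₋₁ + pₖ₋₂, qₖ = aₖqₖ₋₁ + qₖ₋₂ (with p₋₁=1, p₋₂=0, q₋₁=0, q₋₂=1):
  k=0: a=3, p=3, q=1
  k=1: a=2, p=7, q=2
  k=2: a=4, p=31, q=9
  k=3: a=3, p=100, q=29
  k=4: a=7, p=731, q=212
  k=5: a=1, p=831, q=241

831/241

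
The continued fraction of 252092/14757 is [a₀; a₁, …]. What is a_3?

252092 = 17·14757 + 1223   →  a_0 = 17
14757 = 12·1223 + 81   →  a_1 = 12
1223 = 15·81 + 8   →  a_2 = 15
81 = 10·8 + 1   →  a_3 = 10

10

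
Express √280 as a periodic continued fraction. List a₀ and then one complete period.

a₀ = ⌊√280⌋ = 16.

[16; 1, 2, 1, 2, 1, 32]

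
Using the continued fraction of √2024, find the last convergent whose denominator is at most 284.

4049/90

√2024 = [44; 1, 88, …] (period length 2).
Convergents:
  p_0/q_0 = 44/1
  p_1/q_1 = 45/1
  p_2/q_2 = 4004/89
  p_3/q_3 = 4049/90
  p_4/q_4 = 360316/8009
q_3 = 90 ≤ 284 < 8009 = q_4, so the answer is 4049/90.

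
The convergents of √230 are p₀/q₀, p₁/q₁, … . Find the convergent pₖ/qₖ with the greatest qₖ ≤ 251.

√230 = [15; 6, 30, …] (period length 2).
Convergents:
  p_0/q_0 = 15/1
  p_1/q_1 = 91/6
  p_2/q_2 = 2745/181
  p_3/q_3 = 16561/1092
q_2 = 181 ≤ 251 < 1092 = q_3, so the answer is 2745/181.

2745/181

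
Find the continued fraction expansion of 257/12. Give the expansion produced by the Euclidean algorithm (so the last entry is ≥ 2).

[21; 2, 2, 2]

257 = 21*12 + 5
12 = 2*5 + 2
5 = 2*2 + 1
2 = 2*1 + 0  (stop)
So 257/12 = [21; 2, 2, 2].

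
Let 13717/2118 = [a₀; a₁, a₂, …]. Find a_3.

11

13717 = 6·2118 + 1009   →  a_0 = 6
2118 = 2·1009 + 100   →  a_1 = 2
1009 = 10·100 + 9   →  a_2 = 10
100 = 11·9 + 1   →  a_3 = 11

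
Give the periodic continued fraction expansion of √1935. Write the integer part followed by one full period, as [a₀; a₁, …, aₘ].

[43; 1, 86]

a₀ = ⌊√1935⌋ = 43.
With m₀=0, d₀=1 and mₖ₊₁ = dₖaₖ − mₖ, dₖ₊₁ = (n − mₖ₊₁²)/dₖ, aₖ₊₁ = ⌊(a₀+mₖ₊₁)/dₖ₊₁⌋:
  k=1: m=43, d=86, a=1
  k=2: m=43, d=1, a=86
d=1 and a=2a₀=86 at k=2, so the next step gives (m, d) = (43, 86) again — its k=1 value — and the period has length 2.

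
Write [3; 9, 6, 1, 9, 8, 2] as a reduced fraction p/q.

33752/10855

Fold from the inside: start with 2/1.
  8 + 1/2 = 17/2
  9 + 2/17 = 155/17
  1 + 17/155 = 172/155
  6 + 155/172 = 1187/172
  9 + 172/1187 = 10855/1187
  3 + 1187/10855 = 33752/10855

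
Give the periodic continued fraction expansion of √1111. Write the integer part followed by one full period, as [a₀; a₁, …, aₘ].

[33; 3, 66]

a₀ = ⌊√1111⌋ = 33.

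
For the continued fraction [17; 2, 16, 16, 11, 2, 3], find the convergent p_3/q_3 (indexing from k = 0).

Using pₖ = aₖpₖ₋₁ + pₖ₋₂, qₖ = aₖqₖ₋₁ + qₖ₋₂ (with p₋₁=1, p₋₂=0, q₋₁=0, q₋₂=1):
  k=0: a=17, p=17, q=1
  k=1: a=2, p=35, q=2
  k=2: a=16, p=577, q=33
  k=3: a=16, p=9267, q=530

9267/530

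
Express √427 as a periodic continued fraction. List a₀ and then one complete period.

a₀ = ⌊√427⌋ = 20.
With m₀=0, d₀=1 and mₖ₊₁ = dₖaₖ − mₖ, dₖ₊₁ = (n − mₖ₊₁²)/dₖ, aₖ₊₁ = ⌊(a₀+mₖ₊₁)/dₖ₊₁⌋:
  k=1: m=20, d=27, a=1
  k=2: m=7, d=14, a=1
  k=3: m=7, d=27, a=1
  k=4: m=20, d=1, a=40
d=1 and a=2a₀=40 at k=4, so the next step gives (m, d) = (20, 27) again — its k=1 value — and the period has length 4.

[20; 1, 1, 1, 40]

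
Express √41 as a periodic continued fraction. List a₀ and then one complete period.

[6; 2, 2, 12]

a₀ = ⌊√41⌋ = 6.
With m₀=0, d₀=1 and mₖ₊₁ = dₖaₖ − mₖ, dₖ₊₁ = (n − mₖ₊₁²)/dₖ, aₖ₊₁ = ⌊(a₀+mₖ₊₁)/dₖ₊₁⌋:
  k=1: m=6, d=5, a=2
  k=2: m=4, d=5, a=2
  k=3: m=6, d=1, a=12
d=1 and a=2a₀=12 at k=3, so the next step gives (m, d) = (6, 5) again — its k=1 value — and the period has length 3.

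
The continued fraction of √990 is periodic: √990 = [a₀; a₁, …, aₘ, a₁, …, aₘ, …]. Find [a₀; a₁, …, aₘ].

[31; 2, 6, 2, 62]

a₀ = ⌊√990⌋ = 31.
With m₀=0, d₀=1 and mₖ₊₁ = dₖaₖ − mₖ, dₖ₊₁ = (n − mₖ₊₁²)/dₖ, aₖ₊₁ = ⌊(a₀+mₖ₊₁)/dₖ₊₁⌋:
  k=1: m=31, d=29, a=2
  k=2: m=27, d=9, a=6
  k=3: m=27, d=29, a=2
  k=4: m=31, d=1, a=62
d=1 and a=2a₀=62 at k=4, so the next step gives (m, d) = (31, 29) again — its k=1 value — and the period has length 4.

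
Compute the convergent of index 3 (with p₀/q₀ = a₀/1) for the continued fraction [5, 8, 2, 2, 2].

Using pₖ = aₖpₖ₋₁ + pₖ₋₂, qₖ = aₖqₖ₋₁ + qₖ₋₂ (with p₋₁=1, p₋₂=0, q₋₁=0, q₋₂=1):
  k=0: a=5, p=5, q=1
  k=1: a=8, p=41, q=8
  k=2: a=2, p=87, q=17
  k=3: a=2, p=215, q=42

215/42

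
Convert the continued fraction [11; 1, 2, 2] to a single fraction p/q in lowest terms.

82/7

Using pₖ = aₖpₖ₋₁ + pₖ₋₂ and qₖ = aₖqₖ₋₁ + qₖ₋₂:
  k=0: a=11, p=11, q=1
  k=1: a=1, p=12, q=1
  k=2: a=2, p=35, q=3
  k=3: a=2, p=82, q=7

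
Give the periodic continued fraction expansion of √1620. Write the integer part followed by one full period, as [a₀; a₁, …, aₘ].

a₀ = ⌊√1620⌋ = 40.
With m₀=0, d₀=1 and mₖ₊₁ = dₖaₖ − mₖ, dₖ₊₁ = (n − mₖ₊₁²)/dₖ, aₖ₊₁ = ⌊(a₀+mₖ₊₁)/dₖ₊₁⌋:
  k=1: m=40, d=20, a=4
  k=2: m=40, d=1, a=80
d=1 and a=2a₀=80 at k=2, so the next step gives (m, d) = (40, 20) again — its k=1 value — and the period has length 2.

[40; 4, 80]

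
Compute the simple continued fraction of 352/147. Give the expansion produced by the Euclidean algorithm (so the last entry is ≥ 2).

[2; 2, 1, 1, 6, 1, 3]

352 = 2*147 + 58
147 = 2*58 + 31
58 = 1*31 + 27
31 = 1*27 + 4
27 = 6*4 + 3
4 = 1*3 + 1
3 = 3*1 + 0  (stop)
So 352/147 = [2; 2, 1, 1, 6, 1, 3].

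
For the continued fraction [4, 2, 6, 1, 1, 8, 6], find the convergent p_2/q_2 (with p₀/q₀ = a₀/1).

Using pₖ = aₖpₖ₋₁ + pₖ₋₂, qₖ = aₖqₖ₋₁ + qₖ₋₂ (with p₋₁=1, p₋₂=0, q₋₁=0, q₋₂=1):
  k=0: a=4, p=4, q=1
  k=1: a=2, p=9, q=2
  k=2: a=6, p=58, q=13

58/13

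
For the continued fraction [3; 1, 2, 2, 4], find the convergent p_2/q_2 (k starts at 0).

11/3

Using pₖ = aₖpₖ₋₁ + pₖ₋₂, qₖ = aₖqₖ₋₁ + qₖ₋₂ (with p₋₁=1, p₋₂=0, q₋₁=0, q₋₂=1):
  k=0: a=3, p=3, q=1
  k=1: a=1, p=4, q=1
  k=2: a=2, p=11, q=3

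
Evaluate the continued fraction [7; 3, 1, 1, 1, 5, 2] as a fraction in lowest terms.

982/135

Fold from the inside: start with 2/1.
  5 + 1/2 = 11/2
  1 + 2/11 = 13/11
  1 + 11/13 = 24/13
  1 + 13/24 = 37/24
  3 + 24/37 = 135/37
  7 + 37/135 = 982/135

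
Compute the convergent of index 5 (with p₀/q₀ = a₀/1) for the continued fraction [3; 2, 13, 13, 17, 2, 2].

43203/12409

Using pₖ = aₖpₖ₋₁ + pₖ₋₂, qₖ = aₖqₖ₋₁ + qₖ₋₂ (with p₋₁=1, p₋₂=0, q₋₁=0, q₋₂=1):
  k=0: a=3, p=3, q=1
  k=1: a=2, p=7, q=2
  k=2: a=13, p=94, q=27
  k=3: a=13, p=1229, q=353
  k=4: a=17, p=20987, q=6028
  k=5: a=2, p=43203, q=12409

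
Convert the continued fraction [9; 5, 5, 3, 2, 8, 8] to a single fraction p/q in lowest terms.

Using pₖ = aₖpₖ₋₁ + pₖ₋₂ and qₖ = aₖqₖ₋₁ + qₖ₋₂:
  k=0: a=9, p=9, q=1
  k=1: a=5, p=46, q=5
  k=2: a=5, p=239, q=26
  k=3: a=3, p=763, q=83
  k=4: a=2, p=1765, q=192
  k=5: a=8, p=14883, q=1619
  k=6: a=8, p=120829, q=13144

120829/13144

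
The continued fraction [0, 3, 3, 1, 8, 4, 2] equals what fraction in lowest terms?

323/1052

Using pₖ = aₖpₖ₋₁ + pₖ₋₂ and qₖ = aₖqₖ₋₁ + qₖ₋₂:
  k=0: a=0, p=0, q=1
  k=1: a=3, p=1, q=3
  k=2: a=3, p=3, q=10
  k=3: a=1, p=4, q=13
  k=4: a=8, p=35, q=114
  k=5: a=4, p=144, q=469
  k=6: a=2, p=323, q=1052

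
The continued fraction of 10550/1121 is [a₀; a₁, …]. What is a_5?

3

10550 = 9·1121 + 461   →  a_0 = 9
1121 = 2·461 + 199   →  a_1 = 2
461 = 2·199 + 63   →  a_2 = 2
199 = 3·63 + 10   →  a_3 = 3
63 = 6·10 + 3   →  a_4 = 6
10 = 3·3 + 1   →  a_5 = 3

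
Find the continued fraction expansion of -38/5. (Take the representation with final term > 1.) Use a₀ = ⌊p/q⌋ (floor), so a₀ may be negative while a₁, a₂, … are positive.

-38 = -8·5 + 2
5 = 2·2 + 1
2 = 2·1 + 0  (stop)
So -38/5 = [-8; 2, 2].

[-8; 2, 2]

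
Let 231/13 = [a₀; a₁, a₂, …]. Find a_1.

1

231 = 17·13 + 10   →  a_0 = 17
13 = 1·10 + 3   →  a_1 = 1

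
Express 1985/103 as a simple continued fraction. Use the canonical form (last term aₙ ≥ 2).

[19; 3, 1, 2, 9]

1985 = 19×103 + 28
103 = 3×28 + 19
28 = 1×19 + 9
19 = 2×9 + 1
9 = 9×1 + 0  (stop)
So 1985/103 = [19; 3, 1, 2, 9].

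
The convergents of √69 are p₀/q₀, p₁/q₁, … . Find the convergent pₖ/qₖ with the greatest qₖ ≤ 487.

2384/287

√69 = [8; 3, 3, 1, 4, 1, 3, 3, 16, …] (period length 8).
Convergents:
  p_0/q_0 = 8/1
  p_1/q_1 = 25/3
  p_2/q_2 = 83/10
  p_3/q_3 = 108/13
  p_4/q_4 = 515/62
  p_5/q_5 = 623/75
  p_6/q_6 = 2384/287
  p_7/q_7 = 7775/936
q_6 = 287 ≤ 487 < 936 = q_7, so the answer is 2384/287.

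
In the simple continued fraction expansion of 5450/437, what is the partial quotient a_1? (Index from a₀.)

2

5450 = 12·437 + 206   →  a_0 = 12
437 = 2·206 + 25   →  a_1 = 2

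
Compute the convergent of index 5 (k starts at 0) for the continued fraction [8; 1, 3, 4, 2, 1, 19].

482/55

Using pₖ = aₖpₖ₋₁ + pₖ₋₂, qₖ = aₖqₖ₋₁ + qₖ₋₂ (with p₋₁=1, p₋₂=0, q₋₁=0, q₋₂=1):
  k=0: a=8, p=8, q=1
  k=1: a=1, p=9, q=1
  k=2: a=3, p=35, q=4
  k=3: a=4, p=149, q=17
  k=4: a=2, p=333, q=38
  k=5: a=1, p=482, q=55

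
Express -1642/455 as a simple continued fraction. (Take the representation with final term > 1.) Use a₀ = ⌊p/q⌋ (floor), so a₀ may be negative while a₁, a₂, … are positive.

-1642 = -4*455 + 178
455 = 2*178 + 99
178 = 1*99 + 79
99 = 1*79 + 20
79 = 3*20 + 19
20 = 1*19 + 1
19 = 19*1 + 0  (stop)
So -1642/455 = [-4; 2, 1, 1, 3, 1, 19].

[-4; 2, 1, 1, 3, 1, 19]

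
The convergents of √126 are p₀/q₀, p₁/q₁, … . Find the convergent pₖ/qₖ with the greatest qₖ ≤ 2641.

9979/889

√126 = [11; 4, 2, 4, 22, …] (period length 4).
Convergents:
  p_0/q_0 = 11/1
  p_1/q_1 = 45/4
  p_2/q_2 = 101/9
  p_3/q_3 = 449/40
  p_4/q_4 = 9979/889
  p_5/q_5 = 40365/3596
q_4 = 889 ≤ 2641 < 3596 = q_5, so the answer is 9979/889.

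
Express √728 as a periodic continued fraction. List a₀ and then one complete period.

[26; 1, 52]

a₀ = ⌊√728⌋ = 26.
With m₀=0, d₀=1 and mₖ₊₁ = dₖaₖ − mₖ, dₖ₊₁ = (n − mₖ₊₁²)/dₖ, aₖ₊₁ = ⌊(a₀+mₖ₊₁)/dₖ₊₁⌋:
  k=1: m=26, d=52, a=1
  k=2: m=26, d=1, a=52
d=1 and a=2a₀=52 at k=2, so the next step gives (m, d) = (26, 52) again — its k=1 value — and the period has length 2.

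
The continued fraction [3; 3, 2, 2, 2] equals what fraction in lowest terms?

135/41

Fold from the inside: start with 2/1.
  2 + 1/2 = 5/2
  2 + 2/5 = 12/5
  3 + 5/12 = 41/12
  3 + 12/41 = 135/41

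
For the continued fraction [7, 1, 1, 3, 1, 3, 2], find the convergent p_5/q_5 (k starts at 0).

Using pₖ = aₖpₖ₋₁ + pₖ₋₂, qₖ = aₖqₖ₋₁ + qₖ₋₂ (with p₋₁=1, p₋₂=0, q₋₁=0, q₋₂=1):
  k=0: a=7, p=7, q=1
  k=1: a=1, p=8, q=1
  k=2: a=1, p=15, q=2
  k=3: a=3, p=53, q=7
  k=4: a=1, p=68, q=9
  k=5: a=3, p=257, q=34

257/34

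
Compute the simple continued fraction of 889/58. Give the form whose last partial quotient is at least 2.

[15; 3, 19]

889 = 15·58 + 19
58 = 3·19 + 1
19 = 19·1 + 0  (stop)
So 889/58 = [15; 3, 19].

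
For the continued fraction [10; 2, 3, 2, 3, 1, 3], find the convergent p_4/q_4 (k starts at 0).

574/55

Using pₖ = aₖpₖ₋₁ + pₖ₋₂, qₖ = aₖqₖ₋₁ + qₖ₋₂ (with p₋₁=1, p₋₂=0, q₋₁=0, q₋₂=1):
  k=0: a=10, p=10, q=1
  k=1: a=2, p=21, q=2
  k=2: a=3, p=73, q=7
  k=3: a=2, p=167, q=16
  k=4: a=3, p=574, q=55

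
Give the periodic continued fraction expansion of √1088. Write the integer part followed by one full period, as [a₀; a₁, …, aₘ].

[32; 1, 64]

a₀ = ⌊√1088⌋ = 32.
With m₀=0, d₀=1 and mₖ₊₁ = dₖaₖ − mₖ, dₖ₊₁ = (n − mₖ₊₁²)/dₖ, aₖ₊₁ = ⌊(a₀+mₖ₊₁)/dₖ₊₁⌋:
  k=1: m=32, d=64, a=1
  k=2: m=32, d=1, a=64
d=1 and a=2a₀=64 at k=2, so the next step gives (m, d) = (32, 64) again — its k=1 value — and the period has length 2.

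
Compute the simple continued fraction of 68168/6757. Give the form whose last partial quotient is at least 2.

[10; 11, 3, 2, 1, 14, 4]

68168 = 10×6757 + 598
6757 = 11×598 + 179
598 = 3×179 + 61
179 = 2×61 + 57
61 = 1×57 + 4
57 = 14×4 + 1
4 = 4×1 + 0  (stop)
So 68168/6757 = [10; 11, 3, 2, 1, 14, 4].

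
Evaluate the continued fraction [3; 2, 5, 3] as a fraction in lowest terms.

121/35

Fold from the inside: start with 3/1.
  5 + 1/3 = 16/3
  2 + 3/16 = 35/16
  3 + 16/35 = 121/35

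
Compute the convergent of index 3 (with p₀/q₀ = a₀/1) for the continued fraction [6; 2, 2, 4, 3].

Using pₖ = aₖpₖ₋₁ + pₖ₋₂, qₖ = aₖqₖ₋₁ + qₖ₋₂ (with p₋₁=1, p₋₂=0, q₋₁=0, q₋₂=1):
  k=0: a=6, p=6, q=1
  k=1: a=2, p=13, q=2
  k=2: a=2, p=32, q=5
  k=3: a=4, p=141, q=22

141/22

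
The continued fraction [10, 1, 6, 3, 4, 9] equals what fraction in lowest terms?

9527/877

Fold from the inside: start with 9/1.
  4 + 1/9 = 37/9
  3 + 9/37 = 120/37
  6 + 37/120 = 757/120
  1 + 120/757 = 877/757
  10 + 757/877 = 9527/877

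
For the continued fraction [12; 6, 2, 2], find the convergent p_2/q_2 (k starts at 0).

Using pₖ = aₖpₖ₋₁ + pₖ₋₂, qₖ = aₖqₖ₋₁ + qₖ₋₂ (with p₋₁=1, p₋₂=0, q₋₁=0, q₋₂=1):
  k=0: a=12, p=12, q=1
  k=1: a=6, p=73, q=6
  k=2: a=2, p=158, q=13

158/13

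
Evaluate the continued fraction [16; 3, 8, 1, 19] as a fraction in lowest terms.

Using pₖ = aₖpₖ₋₁ + pₖ₋₂ and qₖ = aₖqₖ₋₁ + qₖ₋₂:
  k=0: a=16, p=16, q=1
  k=1: a=3, p=49, q=3
  k=2: a=8, p=408, q=25
  k=3: a=1, p=457, q=28
  k=4: a=19, p=9091, q=557

9091/557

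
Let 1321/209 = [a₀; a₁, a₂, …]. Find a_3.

2

1321 = 6·209 + 67   →  a_0 = 6
209 = 3·67 + 8   →  a_1 = 3
67 = 8·8 + 3   →  a_2 = 8
8 = 2·3 + 2   →  a_3 = 2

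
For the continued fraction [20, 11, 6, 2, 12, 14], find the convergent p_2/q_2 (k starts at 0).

Using pₖ = aₖpₖ₋₁ + pₖ₋₂, qₖ = aₖqₖ₋₁ + qₖ₋₂ (with p₋₁=1, p₋₂=0, q₋₁=0, q₋₂=1):
  k=0: a=20, p=20, q=1
  k=1: a=11, p=221, q=11
  k=2: a=6, p=1346, q=67

1346/67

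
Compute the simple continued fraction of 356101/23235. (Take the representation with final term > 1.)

[15; 3, 14, 1, 16, 2, 14]

356101 = 15×23235 + 7576
23235 = 3×7576 + 507
7576 = 14×507 + 478
507 = 1×478 + 29
478 = 16×29 + 14
29 = 2×14 + 1
14 = 14×1 + 0  (stop)
So 356101/23235 = [15; 3, 14, 1, 16, 2, 14].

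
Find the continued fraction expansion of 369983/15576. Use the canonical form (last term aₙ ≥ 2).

[23; 1, 3, 18, 8, 2, 12]

369983 = 23·15576 + 11735
15576 = 1·11735 + 3841
11735 = 3·3841 + 212
3841 = 18·212 + 25
212 = 8·25 + 12
25 = 2·12 + 1
12 = 12·1 + 0  (stop)
So 369983/15576 = [23; 1, 3, 18, 8, 2, 12].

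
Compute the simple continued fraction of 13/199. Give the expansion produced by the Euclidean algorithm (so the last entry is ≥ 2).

[0; 15, 3, 4]

13 = 0*199 + 13
199 = 15*13 + 4
13 = 3*4 + 1
4 = 4*1 + 0  (stop)
So 13/199 = [0; 15, 3, 4].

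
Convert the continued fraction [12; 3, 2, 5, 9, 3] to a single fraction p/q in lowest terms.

Fold from the inside: start with 3/1.
  9 + 1/3 = 28/3
  5 + 3/28 = 143/28
  2 + 28/143 = 314/143
  3 + 143/314 = 1085/314
  12 + 314/1085 = 13334/1085

13334/1085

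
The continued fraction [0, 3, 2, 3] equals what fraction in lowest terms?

Fold from the inside: start with 3/1.
  2 + 1/3 = 7/3
  3 + 3/7 = 24/7
  0 + 7/24 = 7/24

7/24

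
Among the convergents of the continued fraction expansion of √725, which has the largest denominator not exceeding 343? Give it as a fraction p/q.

√725 = [26; 1, 12, 2, 12, 1, 52, …] (period length 6).
Convergents:
  p_0/q_0 = 26/1
  p_1/q_1 = 27/1
  p_2/q_2 = 350/13
  p_3/q_3 = 727/27
  p_4/q_4 = 9074/337
  p_5/q_5 = 9801/364
q_4 = 337 ≤ 343 < 364 = q_5, so the answer is 9074/337.

9074/337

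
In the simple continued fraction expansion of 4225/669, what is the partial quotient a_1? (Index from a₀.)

4225 = 6·669 + 211   →  a_0 = 6
669 = 3·211 + 36   →  a_1 = 3

3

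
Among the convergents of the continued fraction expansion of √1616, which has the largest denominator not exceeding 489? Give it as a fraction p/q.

√1616 = [40; 5, 80, …] (period length 2).
Convergents:
  p_0/q_0 = 40/1
  p_1/q_1 = 201/5
  p_2/q_2 = 16120/401
  p_3/q_3 = 80801/2010
q_2 = 401 ≤ 489 < 2010 = q_3, so the answer is 16120/401.

16120/401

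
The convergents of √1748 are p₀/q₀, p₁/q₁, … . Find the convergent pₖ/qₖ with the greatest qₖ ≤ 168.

4599/110

√1748 = [41; 1, 4, 4, 4, 1, 82, …] (period length 6).
Convergents:
  p_0/q_0 = 41/1
  p_1/q_1 = 42/1
  p_2/q_2 = 209/5
  p_3/q_3 = 878/21
  p_4/q_4 = 3721/89
  p_5/q_5 = 4599/110
  p_6/q_6 = 380839/9109
q_5 = 110 ≤ 168 < 9109 = q_6, so the answer is 4599/110.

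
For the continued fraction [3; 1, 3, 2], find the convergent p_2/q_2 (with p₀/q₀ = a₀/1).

15/4

Using pₖ = aₖpₖ₋₁ + pₖ₋₂, qₖ = aₖqₖ₋₁ + qₖ₋₂ (with p₋₁=1, p₋₂=0, q₋₁=0, q₋₂=1):
  k=0: a=3, p=3, q=1
  k=1: a=1, p=4, q=1
  k=2: a=3, p=15, q=4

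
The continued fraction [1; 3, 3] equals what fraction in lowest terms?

13/10

Fold from the inside: start with 3/1.
  3 + 1/3 = 10/3
  1 + 3/10 = 13/10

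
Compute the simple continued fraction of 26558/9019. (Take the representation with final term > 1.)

26558 = 2×9019 + 8520
9019 = 1×8520 + 499
8520 = 17×499 + 37
499 = 13×37 + 18
37 = 2×18 + 1
18 = 18×1 + 0  (stop)
So 26558/9019 = [2; 1, 17, 13, 2, 18].

[2; 1, 17, 13, 2, 18]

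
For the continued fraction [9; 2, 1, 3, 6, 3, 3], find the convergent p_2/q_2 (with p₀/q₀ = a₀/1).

Using pₖ = aₖpₖ₋₁ + pₖ₋₂, qₖ = aₖqₖ₋₁ + qₖ₋₂ (with p₋₁=1, p₋₂=0, q₋₁=0, q₋₂=1):
  k=0: a=9, p=9, q=1
  k=1: a=2, p=19, q=2
  k=2: a=1, p=28, q=3

28/3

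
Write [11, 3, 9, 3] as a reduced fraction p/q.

Using pₖ = aₖpₖ₋₁ + pₖ₋₂ and qₖ = aₖqₖ₋₁ + qₖ₋₂:
  k=0: a=11, p=11, q=1
  k=1: a=3, p=34, q=3
  k=2: a=9, p=317, q=28
  k=3: a=3, p=985, q=87

985/87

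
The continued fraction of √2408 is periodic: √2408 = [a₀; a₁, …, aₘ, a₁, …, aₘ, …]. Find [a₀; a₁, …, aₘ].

[49; 14, 98]

a₀ = ⌊√2408⌋ = 49.
With m₀=0, d₀=1 and mₖ₊₁ = dₖaₖ − mₖ, dₖ₊₁ = (n − mₖ₊₁²)/dₖ, aₖ₊₁ = ⌊(a₀+mₖ₊₁)/dₖ₊₁⌋:
  k=1: m=49, d=7, a=14
  k=2: m=49, d=1, a=98
d=1 and a=2a₀=98 at k=2, so the next step gives (m, d) = (49, 7) again — its k=1 value — and the period has length 2.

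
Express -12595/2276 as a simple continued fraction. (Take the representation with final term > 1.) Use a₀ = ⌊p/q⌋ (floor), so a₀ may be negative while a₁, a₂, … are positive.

-12595 = -6×2276 + 1061
2276 = 2×1061 + 154
1061 = 6×154 + 137
154 = 1×137 + 17
137 = 8×17 + 1
17 = 17×1 + 0  (stop)
So -12595/2276 = [-6; 2, 6, 1, 8, 17].

[-6; 2, 6, 1, 8, 17]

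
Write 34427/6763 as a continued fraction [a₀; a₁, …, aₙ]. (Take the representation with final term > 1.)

34427 = 5×6763 + 612
6763 = 11×612 + 31
612 = 19×31 + 23
31 = 1×23 + 8
23 = 2×8 + 7
8 = 1×7 + 1
7 = 7×1 + 0  (stop)
So 34427/6763 = [5; 11, 19, 1, 2, 1, 7].

[5; 11, 19, 1, 2, 1, 7]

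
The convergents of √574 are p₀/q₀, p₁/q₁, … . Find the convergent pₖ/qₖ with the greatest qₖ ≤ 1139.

√574 = [23; 1, 22, 1, 46, …] (period length 4).
Convergents:
  p_0/q_0 = 23/1
  p_1/q_1 = 24/1
  p_2/q_2 = 551/23
  p_3/q_3 = 575/24
  p_4/q_4 = 27001/1127
  p_5/q_5 = 27576/1151
q_4 = 1127 ≤ 1139 < 1151 = q_5, so the answer is 27001/1127.

27001/1127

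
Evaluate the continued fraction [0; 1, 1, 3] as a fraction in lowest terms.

4/7

Fold from the inside: start with 3/1.
  1 + 1/3 = 4/3
  1 + 3/4 = 7/4
  0 + 4/7 = 4/7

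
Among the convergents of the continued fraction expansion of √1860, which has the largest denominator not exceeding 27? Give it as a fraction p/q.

√1860 = [43; 7, 1, 4, 1, 7, 86, …] (period length 6).
Convergents:
  p_0/q_0 = 43/1
  p_1/q_1 = 302/7
  p_2/q_2 = 345/8
  p_3/q_3 = 1682/39
q_2 = 8 ≤ 27 < 39 = q_3, so the answer is 345/8.

345/8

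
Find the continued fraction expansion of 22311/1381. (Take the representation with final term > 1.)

[16; 6, 2, 2, 1, 3, 8]

22311 = 16·1381 + 215
1381 = 6·215 + 91
215 = 2·91 + 33
91 = 2·33 + 25
33 = 1·25 + 8
25 = 3·8 + 1
8 = 8·1 + 0  (stop)
So 22311/1381 = [16; 6, 2, 2, 1, 3, 8].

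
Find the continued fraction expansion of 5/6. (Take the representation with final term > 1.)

5 = 0×6 + 5
6 = 1×5 + 1
5 = 5×1 + 0  (stop)
So 5/6 = [0; 1, 5].

[0; 1, 5]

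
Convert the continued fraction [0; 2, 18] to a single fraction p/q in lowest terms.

Fold from the inside: start with 18/1.
  2 + 1/18 = 37/18
  0 + 18/37 = 18/37

18/37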